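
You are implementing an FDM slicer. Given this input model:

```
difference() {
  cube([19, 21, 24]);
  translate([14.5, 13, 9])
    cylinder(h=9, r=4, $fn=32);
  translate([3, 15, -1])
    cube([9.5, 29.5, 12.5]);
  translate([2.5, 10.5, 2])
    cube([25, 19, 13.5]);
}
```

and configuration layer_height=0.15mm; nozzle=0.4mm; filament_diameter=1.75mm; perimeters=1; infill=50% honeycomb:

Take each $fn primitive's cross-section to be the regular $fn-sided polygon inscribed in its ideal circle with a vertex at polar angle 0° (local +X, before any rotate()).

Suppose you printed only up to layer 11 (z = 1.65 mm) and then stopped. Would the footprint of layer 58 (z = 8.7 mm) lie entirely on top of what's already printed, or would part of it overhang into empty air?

Compare the two slices. At z = 1.65: the 19×21 cube contributes its full rectangle (area 399.00 mm²); the cylinder at (14.5, 13) does not reach this height (z outside [9, 18]); the 9.5×29.5 cube at (3, 15) contributes its full rectangle (area 280.25 mm²); the cube at (2.5, 10.5) is not intersected at this z (z outside [2, 15.5]); After the difference (first − rest): starting from the 19×21 cube (399.00 mm²), the 9.5×29.5 cube at (3, 15) partially overlaps it — only the 57.00 mm² overlap (of its 280.25 mm²) is removed, clipping the outline — area = 342.00 mm². At z = 8.7: the 19×21 cube contributes its full rectangle (area 399.00 mm²); the cylinder at (14.5, 13) does not reach this height (z outside [9, 18]); the cube at (3, 15) is present — its section is the full 9.5×29.5 rectangle (area 280.25 mm²); the 25×19 cube at (2.5, 10.5) contributes its full rectangle (area 475.00 mm²); Taking the first minus the rest: starting from the 19×21 cube (399.00 mm²), the 9.5×29.5 cube at (3, 15) partially overlaps it — only the 57.00 mm² overlap (of its 280.25 mm²) is removed, clipping the outline; the 25×19 cube at (2.5, 10.5) partially overlaps it — only the 116.25 mm² overlap (of its 475.00 mm²) is removed, clipping the outline — area = 225.75 mm². Checking containment: the cross-section at z = 8.7 is a subset of the cross-section at z = 1.65.

entirely on top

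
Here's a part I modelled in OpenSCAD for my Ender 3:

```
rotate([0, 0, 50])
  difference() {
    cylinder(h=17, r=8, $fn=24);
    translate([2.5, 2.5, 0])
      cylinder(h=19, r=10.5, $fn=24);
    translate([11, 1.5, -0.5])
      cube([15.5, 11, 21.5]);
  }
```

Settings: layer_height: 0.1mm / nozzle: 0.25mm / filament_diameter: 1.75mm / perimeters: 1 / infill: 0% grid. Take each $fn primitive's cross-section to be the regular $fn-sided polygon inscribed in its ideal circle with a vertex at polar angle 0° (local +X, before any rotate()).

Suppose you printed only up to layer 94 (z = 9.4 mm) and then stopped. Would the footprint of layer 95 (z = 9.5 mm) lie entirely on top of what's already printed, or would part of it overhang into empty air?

entirely on top

Compare the two slices. At z = 9.4: the r=8 cylinder contributes a regular 24-gon of circumradius 8 (area = (24/2)·8.000²·sin(360°/24) = 198.77 mm²); the r=10.5 cylinder at (2.5, 2.5) contributes a regular 24-gon of circumradius 10.5 (area = (24/2)·10.500²·sin(360°/24) = 342.42 mm²); the cube at (11, 1.5) (footprint 15.5×11) is included at this height (area 170.50 mm²); After the difference (first − rest): starting from the r=8 cylinder (198.77 mm²), the r=10.5 cylinder at (2.5, 2.5) partially overlaps it — only the 188.85 mm² overlap (of its 342.42 mm²) is removed, clipping the outline; the 15.5×11 cube at (11, 1.5) misses the remaining region (no effect) — area = 9.93 mm²; (rotated 50° about Z; rotation is an isometry so areas/perimeters/island counts are preserved). At z = 9.5: the r=8 cylinder gives a regular 24-gon of circumradius 8 (constant along its height) (area = (24/2)·8.000²·sin(360°/24) = 198.77 mm²); the r=10.5 cylinder at (2.5, 2.5) contributes a regular 24-gon of circumradius 10.5 (area = (24/2)·10.500²·sin(360°/24) = 342.42 mm²); the cube at (11, 1.5) (footprint 15.5×11) is included at this height (area 170.50 mm²); After the difference (first − rest): starting from the r=8 cylinder (198.77 mm²), the r=10.5 cylinder at (2.5, 2.5) partially overlaps it — only the 188.85 mm² overlap (of its 342.42 mm²) is removed, clipping the outline; the 15.5×11 cube at (11, 1.5) misses the remaining region (no effect) — area = 9.93 mm²; (whole slice rotated 50° about Z — lengths, areas and connectivity unchanged). Checking containment: the cross-section at z = 9.5 is a subset of the cross-section at z = 9.4.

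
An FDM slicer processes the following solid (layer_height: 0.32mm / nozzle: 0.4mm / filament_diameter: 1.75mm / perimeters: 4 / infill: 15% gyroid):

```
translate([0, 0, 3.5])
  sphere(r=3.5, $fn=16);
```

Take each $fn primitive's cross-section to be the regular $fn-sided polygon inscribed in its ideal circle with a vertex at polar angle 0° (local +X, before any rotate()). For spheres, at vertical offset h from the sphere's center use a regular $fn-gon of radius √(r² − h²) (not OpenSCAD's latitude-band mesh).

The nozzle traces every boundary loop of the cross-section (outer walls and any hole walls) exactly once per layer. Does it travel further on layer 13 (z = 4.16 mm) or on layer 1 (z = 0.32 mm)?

Layer 13 (z = 4.16): the r=3.5 sphere slices to a regular 16-gon of circumradius 3.437 (√(r²−h²) with h=0.66 from center) (perimeter = 2·16·3.437·sin(180°/16) = 21.46 mm). So its perimeter = 21.46 mm. Layer 1 (z = 0.32): the r=3.5 sphere contributes a regular 16-gon of circumradius √(3.5²−3.18²) = 1.462 (perimeter = 2·16·1.462·sin(180°/16) = 9.13 mm). So its perimeter = 9.13 mm. Layer 13 is larger (21.46 vs 9.13 mm).

layer 13 (z = 4.16 mm)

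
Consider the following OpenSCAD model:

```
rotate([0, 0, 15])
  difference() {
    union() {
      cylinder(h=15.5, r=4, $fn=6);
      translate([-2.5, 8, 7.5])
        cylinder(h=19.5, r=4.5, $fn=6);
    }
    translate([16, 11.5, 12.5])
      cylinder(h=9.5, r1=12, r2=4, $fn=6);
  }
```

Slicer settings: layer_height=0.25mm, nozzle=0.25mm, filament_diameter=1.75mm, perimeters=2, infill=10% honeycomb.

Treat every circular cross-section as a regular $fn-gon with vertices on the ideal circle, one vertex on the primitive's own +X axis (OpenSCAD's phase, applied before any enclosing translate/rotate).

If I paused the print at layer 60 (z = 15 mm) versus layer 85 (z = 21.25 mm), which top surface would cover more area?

Layer 60 (z = 15): the r=4 cylinder gives a regular 6-gon of circumradius 4 (constant along its height) (area = (6/2)·4.000²·sin(360°/6) = 41.57 mm²); the r=4.5 cylinder at (-2.5, 8) gives a regular 6-gon of circumradius 4.5 (constant along its height) (area = (6/2)·4.500²·sin(360°/6) = 52.61 mm²); Merging all regions: the 2 present regions are separate (no shared area or edge), so areas and boundary lengths simply add and each stays a separate island — area = 94.18 mm²; the cone at (16, 11.5) contributes a regular 6-gon of circumradius 9.895 (interpolated between r1=12 and r2=4 at t=0.263) (area = (6/2)·9.895²·sin(360°/6) = 254.37 mm²); After the difference (first − rest): starting from the result so far (94.18 mm²), the cone at (16, 11.5) misses the remaining region (no effect) — area = 94.18 mm²; (whole slice rotated 15° about Z — lengths, areas and connectivity unchanged). So its area = 94.18 mm². Layer 85 (z = 21.25): the cylinder is not intersected at this z (z outside [0, 15.5]); the r=4.5 cylinder at (-2.5, 8) gives a regular 6-gon of circumradius 4.5 (constant along its height) (area = (6/2)·4.500²·sin(360°/6) = 52.61 mm²); Combining (union): only the r=4.5 cylinder at (-2.5, 8) is present, so the union is just that shape — area = 52.61 mm²; the cone at (16, 11.5): at t=0.921 of its height the radius interpolates to r₁+(r₂−r₁)t = 4.632, giving a regular 6-gon of that circumradius (area = (6/2)·4.632²·sin(360°/6) = 55.73 mm²); After the difference (first − rest): starting from the result so far (52.61 mm²), the cone at (16, 11.5) misses the remaining region (no effect) — area = 52.61 mm²; (rotated 15° about Z; rotation is an isometry so areas/perimeters/island counts are preserved). So its area = 52.61 mm². Layer 60 is larger (94.18 vs 52.61 mm²).

layer 60 (z = 15 mm)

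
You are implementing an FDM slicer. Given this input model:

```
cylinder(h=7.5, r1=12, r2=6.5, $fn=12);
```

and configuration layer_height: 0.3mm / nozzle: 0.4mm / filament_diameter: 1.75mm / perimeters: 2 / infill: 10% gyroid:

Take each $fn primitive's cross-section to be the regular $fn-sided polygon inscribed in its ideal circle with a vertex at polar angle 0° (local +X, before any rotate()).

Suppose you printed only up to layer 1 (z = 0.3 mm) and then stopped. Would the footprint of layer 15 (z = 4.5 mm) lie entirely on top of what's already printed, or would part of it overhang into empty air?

entirely on top

Compare the two slices. At z = 0.3: the cone: at t=0.040 of its height the radius interpolates to r₁+(r₂−r₁)t = 11.780, giving a regular 12-gon of that circumradius (area = (12/2)·11.780²·sin(360°/12) = 416.31 mm²). At z = 4.5: the cone contributes a regular 12-gon of circumradius 8.700 (interpolated between r1=12 and r2=6.5 at t=0.600) (area = (12/2)·8.700²·sin(360°/12) = 227.07 mm²). Checking containment: the cross-section at z = 4.5 is a subset of the cross-section at z = 0.3.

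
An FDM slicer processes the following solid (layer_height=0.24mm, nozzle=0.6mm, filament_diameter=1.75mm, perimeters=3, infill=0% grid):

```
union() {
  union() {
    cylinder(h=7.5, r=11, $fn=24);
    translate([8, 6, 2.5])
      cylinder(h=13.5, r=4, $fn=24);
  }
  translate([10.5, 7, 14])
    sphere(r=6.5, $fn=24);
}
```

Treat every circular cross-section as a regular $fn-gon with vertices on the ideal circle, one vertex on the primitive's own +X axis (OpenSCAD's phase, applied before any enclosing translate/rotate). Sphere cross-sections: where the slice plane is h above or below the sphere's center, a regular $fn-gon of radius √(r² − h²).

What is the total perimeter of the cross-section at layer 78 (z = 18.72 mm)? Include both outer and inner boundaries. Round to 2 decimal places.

At z = 18.72 mm: the cylinder is absent (z outside [0, 7.5]); the cylinder at (8, 6) is not intersected at this z (z outside [2.5, 16]); Merging all regions: nothing is present at this height; the r=6.5 sphere at (10.5, 7) slices to a regular 24-gon of circumradius 4.469 (√(r²−h²) with h=4.72 from center) (perimeter = 2·24·4.469·sin(180°/24) = 28.00 mm); Combining (union): only the r=6.5 sphere at (10.5, 7) is present, so the union is just that shape — boundary = 28.00 mm. Overall, the cross-section is a single solid region. Total boundary length (outer) = 28.00 mm.

28.00 mm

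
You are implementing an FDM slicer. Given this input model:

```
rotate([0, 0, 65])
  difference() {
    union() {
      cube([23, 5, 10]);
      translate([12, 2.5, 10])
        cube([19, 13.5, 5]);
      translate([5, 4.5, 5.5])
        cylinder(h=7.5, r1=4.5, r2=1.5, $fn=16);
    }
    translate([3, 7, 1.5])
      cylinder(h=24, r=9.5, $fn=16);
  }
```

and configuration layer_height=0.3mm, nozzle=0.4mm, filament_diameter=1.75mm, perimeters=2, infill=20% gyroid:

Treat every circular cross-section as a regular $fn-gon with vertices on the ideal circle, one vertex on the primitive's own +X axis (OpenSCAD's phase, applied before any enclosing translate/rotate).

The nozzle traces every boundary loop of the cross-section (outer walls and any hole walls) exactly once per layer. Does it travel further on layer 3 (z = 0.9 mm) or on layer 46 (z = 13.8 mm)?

Layer 3 (z = 0.9): the 23×5 cube contributes its full rectangle (perimeter 56.00 mm); the cube at (12, 2.5) is not intersected at this z (z outside [10, 15]); the cone at (5, 4.5) does not reach this height (z outside [5.5, 13]); Combining (union): only the 23×5 cube is present, so the union is just that shape — boundary = 56.00 mm; the cylinder at (3, 7) does not reach this height (z outside [1.5, 25.5]); Taking the first minus the rest: none of the subtracted shapes is present at this height, so that combined region is unchanged — boundary = 56.00 mm; (whole slice rotated 65° about Z — lengths, areas and connectivity unchanged). So its perimeter = 56.00 mm. Layer 46 (z = 13.8): the cube does not reach this height (z outside [0, 10]); the cube at (12, 2.5) (footprint 19×13.5) is included at this height (perimeter 65.00 mm); the cone at (5, 4.5) is absent (z outside [5.5, 13]); Combining (union): only the 19×13.5 cube at (12, 2.5) is present, so the union is just that shape — boundary = 65.00 mm; the r=9.5 cylinder at (3, 7) contributes a regular 16-gon of circumradius 9.5 (perimeter = 2·16·9.500·sin(180°/16) = 59.31 mm); Taking the first minus the rest: starting from the result so far, the r=9.5 cylinder at (3, 7) partially overlaps it — only the 1.26 mm² overlap (of its 276.30 mm²) is removed, clipping the outline — boundary = 65.10 mm; (whole slice rotated 65° about Z — lengths, areas and connectivity unchanged). So its perimeter = 65.10 mm. Layer 46 is larger (65.10 vs 56.00 mm).

layer 46 (z = 13.8 mm)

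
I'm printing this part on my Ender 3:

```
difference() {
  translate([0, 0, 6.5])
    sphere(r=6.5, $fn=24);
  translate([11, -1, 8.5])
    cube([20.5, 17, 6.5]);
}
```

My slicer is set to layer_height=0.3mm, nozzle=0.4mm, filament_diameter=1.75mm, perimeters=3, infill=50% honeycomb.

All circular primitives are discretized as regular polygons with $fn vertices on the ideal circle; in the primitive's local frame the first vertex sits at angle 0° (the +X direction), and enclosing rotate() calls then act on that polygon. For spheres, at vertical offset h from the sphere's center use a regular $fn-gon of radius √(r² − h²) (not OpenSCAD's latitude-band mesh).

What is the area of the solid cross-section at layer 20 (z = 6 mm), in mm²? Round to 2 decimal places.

At z = 6 mm: the sphere: section is a regular 24-gon, circumradius = √(r²−h²) = √(6.5²−0.5²) = 6.481 (area = (24/2)·6.481²·sin(360°/24) = 130.44 mm²); the cube at (11, -1) is absent (z outside [8.5, 15]); Subtracting the remaining from the first: none of the subtracted shapes is present at this height, so the r=6.5 sphere is unchanged — area = 130.44 mm². Overall, the cross-section is a single solid region. Net area = 130.44 mm².

130.44 mm²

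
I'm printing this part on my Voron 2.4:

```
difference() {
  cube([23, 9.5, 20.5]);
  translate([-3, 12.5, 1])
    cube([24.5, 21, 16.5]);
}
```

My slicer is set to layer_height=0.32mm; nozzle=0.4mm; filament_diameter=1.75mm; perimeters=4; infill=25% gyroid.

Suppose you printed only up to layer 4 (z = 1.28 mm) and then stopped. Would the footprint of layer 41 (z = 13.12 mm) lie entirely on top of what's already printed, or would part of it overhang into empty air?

entirely on top

Compare the two slices. At z = 1.28: the cube (footprint 23×9.5) is included at this height (area 218.50 mm²); the 24.5×21 cube at (-3, 12.5) contributes its full rectangle (area 514.50 mm²); After the difference (first − rest): starting from the 23×9.5 cube (218.50 mm²), the 24.5×21 cube at (-3, 12.5) misses the remaining region (no effect) — area = 218.50 mm². At z = 13.12: the 23×9.5 cube contributes its full rectangle (area 218.50 mm²); the cube at (-3, 12.5) is present — its section is the full 24.5×21 rectangle (area 514.50 mm²); Taking the first minus the rest: starting from the 23×9.5 cube (218.50 mm²), the 24.5×21 cube at (-3, 12.5) misses the remaining region (no effect) — area = 218.50 mm². Checking containment: the cross-section at z = 13.12 is a subset of the cross-section at z = 1.28.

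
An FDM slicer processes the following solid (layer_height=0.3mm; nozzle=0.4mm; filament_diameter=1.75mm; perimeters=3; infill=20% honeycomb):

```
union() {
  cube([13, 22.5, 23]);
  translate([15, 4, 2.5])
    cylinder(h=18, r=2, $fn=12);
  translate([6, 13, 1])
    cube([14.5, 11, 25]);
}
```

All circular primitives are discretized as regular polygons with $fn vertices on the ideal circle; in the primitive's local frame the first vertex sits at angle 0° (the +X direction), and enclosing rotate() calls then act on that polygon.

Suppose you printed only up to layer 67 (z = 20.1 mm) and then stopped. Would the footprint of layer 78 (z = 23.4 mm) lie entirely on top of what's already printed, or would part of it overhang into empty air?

entirely on top

Compare the two slices. At z = 20.1: the cube is present — its section is the full 13×22.5 rectangle (area 292.50 mm²); the r=2 cylinder at (15, 4) gives a regular 12-gon of circumradius 2 (constant along its height) (area = (12/2)·2.000²·sin(360°/12) = 12.00 mm²); the cube at (6, 13) is present — its section is the full 14.5×11 rectangle (area 159.50 mm²); Taking the union: the regions partially overlap — summed areas 464.00 mm² minus the doubly-counted overlap 66.50 mm² gives 397.50 mm² — area = 397.50 mm². At z = 23.4: the cube is absent (z outside [0, 23]); the cylinder at (15, 4) is absent (z outside [2.5, 20.5]); the cube at (6, 13) (footprint 14.5×11) is included at this height (area 159.50 mm²); Taking the union: only the 14.5×11 cube at (6, 13) is present, so the union is just that shape — area = 159.50 mm². Checking containment: the cross-section at z = 23.4 is a subset of the cross-section at z = 20.1.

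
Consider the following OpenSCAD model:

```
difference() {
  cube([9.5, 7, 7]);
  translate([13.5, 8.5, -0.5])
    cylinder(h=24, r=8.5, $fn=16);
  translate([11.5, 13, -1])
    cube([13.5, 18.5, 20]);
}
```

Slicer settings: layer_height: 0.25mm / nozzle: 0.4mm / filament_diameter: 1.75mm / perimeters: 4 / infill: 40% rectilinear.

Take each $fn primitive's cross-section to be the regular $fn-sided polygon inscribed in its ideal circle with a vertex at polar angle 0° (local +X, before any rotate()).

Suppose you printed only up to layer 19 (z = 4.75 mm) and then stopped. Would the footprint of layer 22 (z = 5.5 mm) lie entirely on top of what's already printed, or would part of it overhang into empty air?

entirely on top

Compare the two slices. At z = 4.75: the 9.5×7 cube contributes its full rectangle (area 66.50 mm²); the cylinder at (13.5, 8.5): section is a regular 16-gon, circumradius r=8.5 (area = (16/2)·8.500²·sin(360°/16) = 221.19 mm²); the cube at (11.5, 13) (footprint 13.5×18.5) is included at this height (area 249.75 mm²); After the difference (first − rest): starting from the 9.5×7 cube (66.50 mm²), the r=8.5 cylinder at (13.5, 8.5) partially overlaps it — only the 16.49 mm² overlap (of its 221.19 mm²) is removed, clipping the outline; the 13.5×18.5 cube at (11.5, 13) misses the remaining region (no effect) — area = 50.01 mm². At z = 5.5: the cube (footprint 9.5×7) is included at this height (area 66.50 mm²); the cylinder at (13.5, 8.5): section is a regular 16-gon, circumradius r=8.5 (area = (16/2)·8.500²·sin(360°/16) = 221.19 mm²); the cube at (11.5, 13) is present — its section is the full 13.5×18.5 rectangle (area 249.75 mm²); Subtracting the remaining from the first: starting from the 9.5×7 cube (66.50 mm²), the r=8.5 cylinder at (13.5, 8.5) partially overlaps it — only the 16.49 mm² overlap (of its 221.19 mm²) is removed, clipping the outline; the 13.5×18.5 cube at (11.5, 13) misses the remaining region (no effect) — area = 50.01 mm². Checking containment: the cross-section at z = 5.5 is a subset of the cross-section at z = 4.75.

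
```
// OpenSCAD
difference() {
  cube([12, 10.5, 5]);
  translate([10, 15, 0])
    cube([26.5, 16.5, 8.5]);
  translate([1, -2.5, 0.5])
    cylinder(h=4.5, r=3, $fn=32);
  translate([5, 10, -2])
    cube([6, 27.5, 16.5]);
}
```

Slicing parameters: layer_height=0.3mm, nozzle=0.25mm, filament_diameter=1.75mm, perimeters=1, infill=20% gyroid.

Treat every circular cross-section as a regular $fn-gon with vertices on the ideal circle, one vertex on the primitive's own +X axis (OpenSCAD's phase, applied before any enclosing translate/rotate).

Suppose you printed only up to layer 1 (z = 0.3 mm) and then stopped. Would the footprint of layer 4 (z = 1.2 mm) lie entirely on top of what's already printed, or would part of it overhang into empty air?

Compare the two slices. At z = 0.3: the 12×10.5 cube contributes its full rectangle (area 126.00 mm²); the 26.5×16.5 cube at (10, 15) contributes its full rectangle (area 437.25 mm²); the cylinder at (1, -2.5) does not reach this height (z outside [0.5, 5]); the cube at (5, 10) (footprint 6×27.5) is included at this height (area 165.00 mm²); After the difference (first − rest): starting from the 12×10.5 cube (126.00 mm²), the 26.5×16.5 cube at (10, 15) misses the remaining region (no effect); the 6×27.5 cube at (5, 10) partially overlaps it — only the 3.00 mm² overlap (of its 165.00 mm²) is removed, clipping the outline — area = 123.00 mm². At z = 1.2: the cube (footprint 12×10.5) is included at this height (area 126.00 mm²); the cube at (10, 15) is present — its section is the full 26.5×16.5 rectangle (area 437.25 mm²); the r=3 cylinder at (1, -2.5) gives a regular 32-gon of circumradius 3 (constant along its height) (area = (32/2)·3.000²·sin(360°/32) = 28.09 mm²); the cube at (5, 10) (footprint 6×27.5) is included at this height (area 165.00 mm²); Taking the first minus the rest: starting from the 12×10.5 cube (126.00 mm²), the 26.5×16.5 cube at (10, 15) misses the remaining region (no effect); the r=3 cylinder at (1, -2.5) partially overlaps it — only the 0.98 mm² overlap (of its 28.09 mm²) is removed, clipping the outline; the 6×27.5 cube at (5, 10) partially overlaps it — only the 3.00 mm² overlap (of its 165.00 mm²) is removed, clipping the outline — area = 122.02 mm². Checking containment: the cross-section at z = 1.2 is a subset of the cross-section at z = 0.3.

entirely on top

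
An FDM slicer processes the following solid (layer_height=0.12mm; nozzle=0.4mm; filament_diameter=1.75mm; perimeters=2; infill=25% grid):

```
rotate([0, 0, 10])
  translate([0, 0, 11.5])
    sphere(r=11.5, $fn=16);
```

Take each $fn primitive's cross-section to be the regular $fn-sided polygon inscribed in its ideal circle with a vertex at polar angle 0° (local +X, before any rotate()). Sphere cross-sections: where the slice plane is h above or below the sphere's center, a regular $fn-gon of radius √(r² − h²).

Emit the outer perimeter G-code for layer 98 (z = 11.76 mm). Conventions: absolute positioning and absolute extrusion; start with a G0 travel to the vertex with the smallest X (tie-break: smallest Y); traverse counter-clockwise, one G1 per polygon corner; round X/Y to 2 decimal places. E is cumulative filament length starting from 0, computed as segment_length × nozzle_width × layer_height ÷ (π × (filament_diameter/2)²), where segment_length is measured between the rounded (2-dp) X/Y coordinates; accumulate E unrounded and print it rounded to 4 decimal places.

At z = 11.76 mm: the r=11.5 sphere contributes a regular 16-gon of circumradius √(11.5²−0.26²) = 11.497; (rotated 10° about Z; rotation is an isometry so areas/perimeters/island counts are preserved). The outline is a single polygon with 16 vertices. Extrusion per mm of travel: 0.4 × 0.12 / (π × 0.875²) = 0.019956. Accumulating E over each segment gives final E = 1.4323.

G0 X-11.32 Y-2.00 Z11.76
G1 X-9.70 Y-6.18 E0.0895
G1 X-6.59 Y-9.42 E0.1791
G1 X-2.49 Y-11.22 E0.2684
G1 X2.00 Y-11.32 E0.3581
G1 X6.18 Y-9.70 E0.4475
G1 X9.42 Y-6.59 E0.5372
G1 X11.22 Y-2.49 E0.6265
G1 X11.32 Y2.00 E0.7161
G1 X9.70 Y6.18 E0.8056
G1 X6.59 Y9.42 E0.8952
G1 X2.49 Y11.22 E0.9846
G1 X-2.00 Y11.32 E1.0742
G1 X-6.18 Y9.70 E1.1637
G1 X-9.42 Y6.59 E1.2533
G1 X-11.22 Y2.49 E1.3427
G1 X-11.32 Y-2.00 E1.4323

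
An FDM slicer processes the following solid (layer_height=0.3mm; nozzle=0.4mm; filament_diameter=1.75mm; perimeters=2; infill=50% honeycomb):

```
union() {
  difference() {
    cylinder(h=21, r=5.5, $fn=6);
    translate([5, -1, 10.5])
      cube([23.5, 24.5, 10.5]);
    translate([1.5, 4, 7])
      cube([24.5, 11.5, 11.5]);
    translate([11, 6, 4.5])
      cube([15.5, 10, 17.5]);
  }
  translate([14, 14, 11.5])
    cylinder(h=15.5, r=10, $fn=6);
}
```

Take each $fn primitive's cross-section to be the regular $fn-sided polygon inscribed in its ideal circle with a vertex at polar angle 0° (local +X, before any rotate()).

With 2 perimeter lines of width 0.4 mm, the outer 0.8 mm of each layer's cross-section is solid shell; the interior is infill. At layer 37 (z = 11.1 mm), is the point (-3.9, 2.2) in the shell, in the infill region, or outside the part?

shell

At z = 11.1 mm: the r=5.5 cylinder contributes a regular 6-gon of circumradius 5.5; the cube at (5, -1) is present — its section is the full 23.5×24.5 rectangle; the cube at (1.5, 4) (footprint 24.5×11.5) is included at this height; the 15.5×10 cube at (11, 6) contributes its full rectangle; After the difference (first − rest): starting from the r=5.5 cylinder, the 23.5×24.5 cube at (5, -1) partially overlaps it — only the 0.43 mm² overlap (of its 575.75 mm²) is removed, clipping the outline; the 24.5×11.5 cube at (1.5, 4) partially overlaps it — only the 1.12 mm² overlap (of its 281.75 mm²) is removed, clipping the outline; the 15.5×10 cube at (11, 6) misses the remaining region (no effect) — 1 connected region; the cylinder at (14, 14) is not intersected at this z (z outside [11.5, 27]); Combining (union): only the result so far is present, so the union is just that shape — 1 connected region. Overall, the cross-section is a single solid region. The nearest boundary edge runs (-5.50, 0.00)→(-2.75, 4.76); distance from the point to it = 0.29 mm. The point is inside the cross-section, 0.29 mm from the nearest boundary — within the 0.8 mm shell band (2 × 0.4).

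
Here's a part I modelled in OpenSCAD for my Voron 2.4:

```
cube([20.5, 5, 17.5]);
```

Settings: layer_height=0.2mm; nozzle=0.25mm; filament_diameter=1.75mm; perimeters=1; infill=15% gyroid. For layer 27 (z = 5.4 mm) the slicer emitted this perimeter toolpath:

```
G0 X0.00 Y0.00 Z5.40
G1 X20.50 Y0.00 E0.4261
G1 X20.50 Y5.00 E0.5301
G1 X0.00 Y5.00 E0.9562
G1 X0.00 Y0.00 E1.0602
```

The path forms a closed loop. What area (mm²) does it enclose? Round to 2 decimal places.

Apply the shoelace formula to the sequence of (X, Y) vertices; enclosed area = 102.50 mm².

102.50 mm²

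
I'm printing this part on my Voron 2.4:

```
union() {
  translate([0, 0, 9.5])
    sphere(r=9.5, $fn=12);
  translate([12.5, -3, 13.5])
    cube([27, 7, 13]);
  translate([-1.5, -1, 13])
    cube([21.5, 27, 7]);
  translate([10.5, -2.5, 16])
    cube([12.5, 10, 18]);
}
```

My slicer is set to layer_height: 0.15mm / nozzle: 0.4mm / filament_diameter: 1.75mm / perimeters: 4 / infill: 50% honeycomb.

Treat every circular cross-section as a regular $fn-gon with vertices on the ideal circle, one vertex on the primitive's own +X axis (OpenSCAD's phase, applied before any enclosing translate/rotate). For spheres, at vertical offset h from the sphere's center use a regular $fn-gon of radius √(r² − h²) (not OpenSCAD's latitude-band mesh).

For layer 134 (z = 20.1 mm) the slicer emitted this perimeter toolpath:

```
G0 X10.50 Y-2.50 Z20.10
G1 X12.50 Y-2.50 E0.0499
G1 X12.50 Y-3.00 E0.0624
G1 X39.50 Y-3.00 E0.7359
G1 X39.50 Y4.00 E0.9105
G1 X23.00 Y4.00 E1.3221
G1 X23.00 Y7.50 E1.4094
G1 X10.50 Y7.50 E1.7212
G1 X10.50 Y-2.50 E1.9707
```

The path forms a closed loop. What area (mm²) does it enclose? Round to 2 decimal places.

245.75 mm²

Apply the shoelace formula to the sequence of (X, Y) vertices; enclosed area = 245.75 mm².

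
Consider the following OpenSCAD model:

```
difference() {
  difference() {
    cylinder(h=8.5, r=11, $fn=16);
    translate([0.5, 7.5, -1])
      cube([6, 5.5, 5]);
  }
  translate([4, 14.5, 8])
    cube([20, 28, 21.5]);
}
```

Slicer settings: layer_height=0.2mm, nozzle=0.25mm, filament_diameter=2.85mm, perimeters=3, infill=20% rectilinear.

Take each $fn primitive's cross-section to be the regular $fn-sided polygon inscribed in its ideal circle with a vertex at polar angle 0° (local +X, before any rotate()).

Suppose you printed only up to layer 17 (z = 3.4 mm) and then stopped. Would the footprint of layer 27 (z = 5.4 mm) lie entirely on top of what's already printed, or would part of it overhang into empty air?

Compare the two slices. At z = 3.4: the r=11 cylinder contributes a regular 16-gon of circumradius 11 (area = (16/2)·11.000²·sin(360°/16) = 370.44 mm²); the cube at (0.5, 7.5) (footprint 6×5.5) is included at this height (area 33.00 mm²); Subtracting the remaining from the first: starting from the r=11 cylinder (370.44 mm²), the 6×5.5 cube at (0.5, 7.5) partially overlaps it — only the 15.59 mm² overlap (of its 33.00 mm²) is removed, clipping the outline — area = 354.85 mm²; the cube at (4, 14.5) is not intersected at this z (z outside [8, 29.5]); After the difference (first − rest): none of the subtracted shapes is present at this height, so the result so far is unchanged — area = 354.85 mm². At z = 5.4: the cylinder: section is a regular 16-gon, circumradius r=11 (area = (16/2)·11.000²·sin(360°/16) = 370.44 mm²); the cube at (0.5, 7.5) is not intersected at this z (z outside [-1, 4]); Subtracting the remaining from the first: none of the subtracted shapes is present at this height, so the r=11 cylinder is unchanged — area = 370.44 mm²; the cube at (4, 14.5) is absent (z outside [8, 29.5]); Taking the first minus the rest: none of the subtracted shapes is present at this height, so the result so far is unchanged — area = 370.44 mm². Checking containment: at z = 5.4 the cross-section extends beyond the z = 3.4 cross-section by about 15.59 mm².

part overhangs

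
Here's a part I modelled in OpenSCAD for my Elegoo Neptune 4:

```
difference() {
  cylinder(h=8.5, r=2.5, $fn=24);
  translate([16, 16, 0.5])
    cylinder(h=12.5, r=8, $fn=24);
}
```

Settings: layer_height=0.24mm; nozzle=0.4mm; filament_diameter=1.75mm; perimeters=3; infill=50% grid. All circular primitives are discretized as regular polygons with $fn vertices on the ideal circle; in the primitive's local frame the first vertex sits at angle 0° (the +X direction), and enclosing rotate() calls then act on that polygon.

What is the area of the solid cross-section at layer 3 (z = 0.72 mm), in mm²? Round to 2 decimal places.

At z = 0.72 mm: the cylinder: section is a regular 24-gon, circumradius r=2.5 (area = (24/2)·2.500²·sin(360°/24) = 19.41 mm²); the r=8 cylinder at (16, 16) gives a regular 24-gon of circumradius 8 (constant along its height) (area = (24/2)·8.000²·sin(360°/24) = 198.77 mm²); Subtracting the remaining from the first: starting from the r=2.5 cylinder (19.41 mm²), the r=8 cylinder at (16, 16) misses the remaining region (no effect) — area = 19.41 mm². Overall, the cross-section is a single solid region. Net area = 19.41 mm².

19.41 mm²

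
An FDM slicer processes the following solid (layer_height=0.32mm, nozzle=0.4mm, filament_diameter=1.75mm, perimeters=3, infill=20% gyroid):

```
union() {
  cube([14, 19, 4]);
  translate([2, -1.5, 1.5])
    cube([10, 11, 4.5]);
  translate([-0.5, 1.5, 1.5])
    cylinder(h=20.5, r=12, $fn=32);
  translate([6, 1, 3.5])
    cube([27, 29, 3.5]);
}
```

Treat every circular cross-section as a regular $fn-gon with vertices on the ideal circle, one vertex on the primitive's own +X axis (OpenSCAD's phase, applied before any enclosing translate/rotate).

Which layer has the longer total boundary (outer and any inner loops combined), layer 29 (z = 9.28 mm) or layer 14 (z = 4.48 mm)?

Layer 29 (z = 9.28): the cube is absent (z outside [0, 4]); the cube at (2, -1.5) is absent (z outside [1.5, 6]); the r=12 cylinder at (-0.5, 1.5) gives a regular 32-gon of circumradius 12 (constant along its height) (perimeter = 2·32·12.000·sin(180°/32) = 75.28 mm); the cube at (6, 1) is not intersected at this z (z outside [3.5, 7]); Taking the union: only the r=12 cylinder at (-0.5, 1.5) is present, so the union is just that shape — boundary = 75.28 mm. So its perimeter = 75.28 mm. Layer 14 (z = 4.48): the cube does not reach this height (z outside [0, 4]); the cube at (2, -1.5) is present — its section is the full 10×11 rectangle (perimeter 42.00 mm); the r=12 cylinder at (-0.5, 1.5) contributes a regular 32-gon of circumradius 12 (perimeter = 2·32·12.000·sin(180°/32) = 75.28 mm); the 27×29 cube at (6, 1) contributes its full rectangle (perimeter 112.00 mm); Combining (union): the regions partially overlap (shared area 149.66 mm²), so the edge portions inside another operand are dropped and the merged outline is re-measured after clipping — boundary = 159.15 mm. So its perimeter = 159.15 mm. Layer 14 is larger (159.15 vs 75.28 mm).

layer 14 (z = 4.48 mm)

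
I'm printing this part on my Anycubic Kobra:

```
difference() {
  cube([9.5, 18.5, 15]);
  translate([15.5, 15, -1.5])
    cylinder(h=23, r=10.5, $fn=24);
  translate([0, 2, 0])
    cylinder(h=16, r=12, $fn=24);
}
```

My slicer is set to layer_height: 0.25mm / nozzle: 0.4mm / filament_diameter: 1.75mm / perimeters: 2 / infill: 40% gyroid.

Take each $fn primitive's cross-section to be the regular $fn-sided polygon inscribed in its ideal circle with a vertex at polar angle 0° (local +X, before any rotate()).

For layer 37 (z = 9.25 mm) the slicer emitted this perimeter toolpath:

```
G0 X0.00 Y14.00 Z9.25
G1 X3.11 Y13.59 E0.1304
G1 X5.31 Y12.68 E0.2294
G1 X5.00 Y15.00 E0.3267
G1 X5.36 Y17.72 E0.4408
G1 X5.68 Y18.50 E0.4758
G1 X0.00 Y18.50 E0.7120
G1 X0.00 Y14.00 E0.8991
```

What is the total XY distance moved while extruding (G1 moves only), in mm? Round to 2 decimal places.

Sum the Euclidean lengths of each G1 segment: total = 21.63 mm.

21.63 mm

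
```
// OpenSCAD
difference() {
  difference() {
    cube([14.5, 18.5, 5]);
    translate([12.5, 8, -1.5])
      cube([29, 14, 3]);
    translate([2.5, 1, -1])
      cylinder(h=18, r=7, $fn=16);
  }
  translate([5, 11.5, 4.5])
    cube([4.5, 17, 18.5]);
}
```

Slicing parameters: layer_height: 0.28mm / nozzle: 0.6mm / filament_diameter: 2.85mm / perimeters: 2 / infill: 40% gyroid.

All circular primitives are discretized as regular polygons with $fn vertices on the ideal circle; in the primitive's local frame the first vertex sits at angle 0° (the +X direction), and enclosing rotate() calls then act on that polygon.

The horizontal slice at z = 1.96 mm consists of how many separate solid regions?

At z = 1.96 mm: the cube is present — its section is the full 14.5×18.5 rectangle; the cube at (12.5, 8) does not reach this height (z outside [-1.5, 1.5]); the r=7 cylinder at (2.5, 1) gives a regular 16-gon of circumradius 7 (constant along its height); Subtracting the remaining from the first: starting from the 14.5×18.5 cube, the r=7 cylinder at (2.5, 1) partially overlaps it — only the 63.78 mm² overlap (of its 150.01 mm²) is removed, clipping the outline — 1 connected region; the cube at (5, 11.5) is not intersected at this z (z outside [4.5, 23]); Subtracting the remaining from the first: none of the subtracted shapes is present at this height, so that combined region is unchanged — 1 connected region. The result has 1 disconnected region.

1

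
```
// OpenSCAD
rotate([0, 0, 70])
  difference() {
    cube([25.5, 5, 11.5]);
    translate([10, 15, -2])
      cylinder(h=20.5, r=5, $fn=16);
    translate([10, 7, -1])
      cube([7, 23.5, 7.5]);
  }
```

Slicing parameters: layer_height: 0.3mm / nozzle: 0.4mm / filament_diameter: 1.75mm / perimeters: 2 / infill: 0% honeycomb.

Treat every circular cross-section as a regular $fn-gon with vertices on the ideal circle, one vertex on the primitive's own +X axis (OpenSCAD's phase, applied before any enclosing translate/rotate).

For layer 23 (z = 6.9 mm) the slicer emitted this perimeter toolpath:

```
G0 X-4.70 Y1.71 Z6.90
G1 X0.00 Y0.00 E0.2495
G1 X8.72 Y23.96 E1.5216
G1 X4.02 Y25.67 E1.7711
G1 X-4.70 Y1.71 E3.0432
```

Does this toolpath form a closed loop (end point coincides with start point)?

Start point (G0): (-4.70, 1.71). End point (last G1): the path returns to the start — closed.

yes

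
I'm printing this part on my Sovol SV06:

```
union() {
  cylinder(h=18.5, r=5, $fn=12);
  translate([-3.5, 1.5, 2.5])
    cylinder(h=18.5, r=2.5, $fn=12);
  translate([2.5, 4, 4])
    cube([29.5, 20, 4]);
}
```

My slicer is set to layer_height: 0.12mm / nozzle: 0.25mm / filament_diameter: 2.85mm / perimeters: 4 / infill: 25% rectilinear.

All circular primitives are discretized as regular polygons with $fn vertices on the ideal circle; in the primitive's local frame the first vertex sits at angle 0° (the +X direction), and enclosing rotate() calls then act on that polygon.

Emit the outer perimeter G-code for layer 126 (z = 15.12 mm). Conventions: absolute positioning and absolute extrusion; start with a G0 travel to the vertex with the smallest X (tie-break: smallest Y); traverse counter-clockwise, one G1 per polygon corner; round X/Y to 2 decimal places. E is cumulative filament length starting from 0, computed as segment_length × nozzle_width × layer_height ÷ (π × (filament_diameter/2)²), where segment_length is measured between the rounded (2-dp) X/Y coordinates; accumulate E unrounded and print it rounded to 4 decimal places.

G0 X-6.00 Y1.50 Z15.12
G1 X-5.67 Y0.25 E0.0061
G1 X-4.85 Y-0.57 E0.0115
G1 X-4.33 Y-2.50 E0.0209
G1 X-2.50 Y-4.33 E0.0331
G1 X0.00 Y-5.00 E0.0453
G1 X2.50 Y-4.33 E0.0574
G1 X4.33 Y-2.50 E0.0696
G1 X5.00 Y0.00 E0.0818
G1 X4.33 Y2.50 E0.0940
G1 X2.50 Y4.33 E0.1061
G1 X0.00 Y5.00 E0.1183
G1 X-2.50 Y4.33 E0.1305
G1 X-2.97 Y3.86 E0.1336
G1 X-3.50 Y4.00 E0.1362
G1 X-4.75 Y3.67 E0.1423
G1 X-5.67 Y2.75 E0.1484
G1 X-6.00 Y1.50 E0.1545

At z = 15.12 mm: the r=5 cylinder gives a regular 12-gon of circumradius 5 (constant along its height); the r=2.5 cylinder at (-3.5, 1.5) contributes a regular 12-gon of circumradius 2.5; the cube at (2.5, 4) is absent (z outside [4, 8]); Taking the union: the regions partially overlap (shared area 13.60 mm²), so overlapping operands fuse into one piece — 1 connected region. The outline is a single polygon with 17 vertices. Extrusion per mm of travel: 0.25 × 0.12 / (π × 1.425²) = 0.004703. Accumulating E over each segment gives final E = 0.1545.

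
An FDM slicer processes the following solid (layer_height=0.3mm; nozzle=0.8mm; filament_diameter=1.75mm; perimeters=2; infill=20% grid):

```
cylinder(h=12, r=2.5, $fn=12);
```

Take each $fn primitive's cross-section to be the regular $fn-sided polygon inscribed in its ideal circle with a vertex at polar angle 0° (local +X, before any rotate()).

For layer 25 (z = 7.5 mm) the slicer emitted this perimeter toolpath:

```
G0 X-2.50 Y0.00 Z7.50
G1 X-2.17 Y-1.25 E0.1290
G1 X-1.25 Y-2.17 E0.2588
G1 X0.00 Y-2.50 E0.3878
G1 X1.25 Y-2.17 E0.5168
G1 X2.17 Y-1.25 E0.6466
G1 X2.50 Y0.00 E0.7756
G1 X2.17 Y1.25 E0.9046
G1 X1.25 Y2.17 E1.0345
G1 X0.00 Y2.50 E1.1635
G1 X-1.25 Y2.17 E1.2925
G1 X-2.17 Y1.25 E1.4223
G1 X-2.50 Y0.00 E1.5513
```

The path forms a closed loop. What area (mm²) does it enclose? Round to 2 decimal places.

Apply the shoelace formula to the sequence of (X, Y) vertices; enclosed area = 18.79 mm².

18.79 mm²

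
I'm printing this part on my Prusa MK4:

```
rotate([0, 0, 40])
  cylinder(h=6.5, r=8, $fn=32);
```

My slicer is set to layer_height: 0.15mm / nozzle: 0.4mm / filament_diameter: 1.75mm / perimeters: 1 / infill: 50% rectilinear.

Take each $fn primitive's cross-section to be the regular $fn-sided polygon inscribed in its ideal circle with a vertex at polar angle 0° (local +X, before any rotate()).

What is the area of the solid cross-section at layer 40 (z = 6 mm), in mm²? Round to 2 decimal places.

199.77 mm²

At z = 6 mm: the cylinder: section is a regular 32-gon, circumradius r=8 (area = (32/2)·8.000²·sin(360°/32) = 199.77 mm²); (rotated 40° about Z; rotation is an isometry so areas/perimeters/island counts are preserved). Overall, the cross-section is a single solid region. Net area = 199.77 mm².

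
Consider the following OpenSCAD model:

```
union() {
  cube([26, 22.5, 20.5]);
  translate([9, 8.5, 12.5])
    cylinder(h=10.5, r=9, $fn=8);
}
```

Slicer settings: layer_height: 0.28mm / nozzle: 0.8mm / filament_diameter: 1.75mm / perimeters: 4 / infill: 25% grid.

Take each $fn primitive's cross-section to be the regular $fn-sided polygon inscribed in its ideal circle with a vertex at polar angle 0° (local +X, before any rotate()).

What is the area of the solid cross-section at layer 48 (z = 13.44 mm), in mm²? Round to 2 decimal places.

585.60 mm²

At z = 13.44 mm: the cube (footprint 26×22.5) is included at this height (area 585.00 mm²); the r=9 cylinder at (9, 8.5) gives a regular 8-gon of circumradius 9 (constant along its height) (area = (8/2)·9.000²·sin(360°/8) = 229.10 mm²); Merging all regions: the regions partially overlap — summed areas 814.10 mm² minus the doubly-counted overlap 228.50 mm² gives 585.60 mm² — area = 585.60 mm². Overall, the cross-section is a single solid region. Net area = 585.60 mm².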